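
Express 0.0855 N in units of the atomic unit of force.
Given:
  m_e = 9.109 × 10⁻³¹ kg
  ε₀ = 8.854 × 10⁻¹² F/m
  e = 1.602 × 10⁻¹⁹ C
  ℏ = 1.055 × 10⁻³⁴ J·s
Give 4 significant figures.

1.040 × 10⁶

atomic unit of force: F_au = E_h/a₀ = m_e²e⁶/((4πε₀)³ℏ⁴) = 8.220 × 10⁻⁸ N.
0.0855 / 8.220 × 10⁻⁸ = 1.040 × 10⁶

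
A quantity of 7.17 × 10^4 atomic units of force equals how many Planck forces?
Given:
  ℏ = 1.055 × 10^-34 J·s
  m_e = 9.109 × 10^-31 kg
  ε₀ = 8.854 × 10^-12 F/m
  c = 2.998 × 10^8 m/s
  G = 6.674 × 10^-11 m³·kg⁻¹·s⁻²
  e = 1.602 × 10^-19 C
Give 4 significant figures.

4.869 × 10^-47

atomic unit of force: F_au = E_h/a₀ = m_e²e⁶/((4πε₀)³ℏ⁴) = 8.220 × 10^-8 N
Planck force: F_P = c⁴/G = 1.210 × 10^44 N
7.17 × 10^4 × 8.220 × 10^-8 / 1.210 × 10^44 = 4.869 × 10^-47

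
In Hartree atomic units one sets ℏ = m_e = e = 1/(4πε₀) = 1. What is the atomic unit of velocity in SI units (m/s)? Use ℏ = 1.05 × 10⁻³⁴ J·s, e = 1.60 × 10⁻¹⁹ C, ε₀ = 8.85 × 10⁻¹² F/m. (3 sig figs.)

2.19 × 10⁶ m/s

v_au = e²/(4πε₀ℏ)
  = 2.56 × 10⁻³⁸ / 1.17 × 10⁻⁴⁴
  = 2.19 × 10⁶ m/s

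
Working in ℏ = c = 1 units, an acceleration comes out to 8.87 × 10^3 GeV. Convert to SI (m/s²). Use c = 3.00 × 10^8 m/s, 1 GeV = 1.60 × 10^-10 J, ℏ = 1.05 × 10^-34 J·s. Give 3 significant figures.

Acceleration is [L]/[T]² = c·[E]/ℏ.
1 GeV → c/ℏ × (1 GeV in J) = 4.57 × 10^32 m/s².
Result: 8.87 × 10^3 × 4.57 × 10^32 = 4.05 × 10^36 m/s².

4.05 × 10^36 m/s²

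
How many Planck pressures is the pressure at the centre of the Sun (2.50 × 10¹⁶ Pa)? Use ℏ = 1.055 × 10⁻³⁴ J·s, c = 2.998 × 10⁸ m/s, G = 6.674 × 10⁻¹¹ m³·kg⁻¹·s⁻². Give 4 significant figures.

Planck pressure: p_P = c⁷/(ℏG²) = 4.632 × 10¹¹³ Pa.
2.50 × 10¹⁶ / 4.632 × 10¹¹³ = 5.397 × 10⁻⁹⁸

5.397 × 10⁻⁹⁸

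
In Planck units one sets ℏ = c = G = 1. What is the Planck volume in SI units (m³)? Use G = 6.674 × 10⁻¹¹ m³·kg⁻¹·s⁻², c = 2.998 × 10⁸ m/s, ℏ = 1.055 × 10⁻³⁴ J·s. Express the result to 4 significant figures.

V_P = (ℏG/c³)^(3/2)
  = √(1.784 × 10⁻²⁰⁹)
  = 4.224 × 10⁻¹⁰⁵ m³

4.224 × 10⁻¹⁰⁵ m³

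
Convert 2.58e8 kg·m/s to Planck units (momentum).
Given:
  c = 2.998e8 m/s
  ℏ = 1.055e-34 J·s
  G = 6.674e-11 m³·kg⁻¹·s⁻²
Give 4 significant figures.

Planck momentum: p_P = √(ℏc³/G) = 6.527 kg·m/s.
2.58e8 / 6.527 = 3.953e7

3.953e7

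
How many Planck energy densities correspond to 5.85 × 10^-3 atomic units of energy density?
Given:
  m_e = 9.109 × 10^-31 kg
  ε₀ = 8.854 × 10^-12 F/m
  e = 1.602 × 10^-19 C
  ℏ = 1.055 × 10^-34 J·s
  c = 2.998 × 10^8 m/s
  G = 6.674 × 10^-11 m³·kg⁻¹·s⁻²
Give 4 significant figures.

atomic unit of energy density: u_au = E_h/a₀³ = m_e⁴e¹⁰/((4πε₀)⁵ℏ⁸) = 2.929 × 10^13 J/m³
Planck energy density: u_P = c⁷/(ℏG²) = 4.632 × 10^113 J/m³
5.85 × 10^-3 × 2.929 × 10^13 / 4.632 × 10^113 = 3.699 × 10^-103

3.699 × 10^-103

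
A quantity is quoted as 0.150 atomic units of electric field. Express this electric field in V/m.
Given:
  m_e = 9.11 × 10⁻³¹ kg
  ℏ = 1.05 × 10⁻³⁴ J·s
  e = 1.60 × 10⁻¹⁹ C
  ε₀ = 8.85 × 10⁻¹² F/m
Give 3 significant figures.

7.81 × 10¹⁰ V/m

One atomic unit of electric field: E_au = E_h/(e a₀) = m_e²e⁵/((4πε₀)³ℏ⁴) = 5.20 × 10¹¹ V/m.
0.150 × 5.20 × 10¹¹ V/m = 7.81 × 10¹⁰ V/m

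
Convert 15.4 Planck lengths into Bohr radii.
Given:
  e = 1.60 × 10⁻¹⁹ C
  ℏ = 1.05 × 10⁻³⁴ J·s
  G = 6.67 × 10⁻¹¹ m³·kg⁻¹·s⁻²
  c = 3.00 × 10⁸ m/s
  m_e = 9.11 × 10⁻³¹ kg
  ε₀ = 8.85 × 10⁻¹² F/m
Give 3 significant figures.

4.72 × 10⁻²⁴

Planck length: ℓ_P = √(ℏG/c³) = 1.61 × 10⁻³⁵ m
Bohr radius: a₀ = 4πε₀ℏ²/(m_e e²) = 5.26 × 10⁻¹¹ m
15.4 × 1.61 × 10⁻³⁵ / 5.26 × 10⁻¹¹ = 4.72 × 10⁻²⁴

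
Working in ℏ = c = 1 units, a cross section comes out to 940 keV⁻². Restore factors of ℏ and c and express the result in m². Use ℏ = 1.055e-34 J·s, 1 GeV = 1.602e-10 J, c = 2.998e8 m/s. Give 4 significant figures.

Area is [L]² = [E]⁻²·(ℏc)²; restore (ℏc)².
1 GeV⁻² → (ℏc)² × (1 GeV in J)⁻² = 3.898e-32 m².
Convert the energy scale: 940 keV⁻² = 9.40e14 GeV⁻².
Result: 9.40e14 × 3.898e-32 = 3.664e-17 m².

3.664e-17 m²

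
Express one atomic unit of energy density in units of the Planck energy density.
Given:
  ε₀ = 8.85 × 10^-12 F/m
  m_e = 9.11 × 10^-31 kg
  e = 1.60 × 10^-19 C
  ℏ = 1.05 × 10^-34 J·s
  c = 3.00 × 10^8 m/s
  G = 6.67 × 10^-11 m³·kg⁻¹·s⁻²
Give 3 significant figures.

atomic unit of energy density: u_au = E_h/a₀³ = m_e⁴e¹⁰/((4πε₀)⁵ℏ⁸) = 3.01 × 10^13 J/m³
Planck energy density: u_P = c⁷/(ℏG²) = 4.68 × 10^113 J/m³
ratio = 3.01 × 10^13 / 4.68 × 10^113 = 6.44 × 10^-101

6.44 × 10^-101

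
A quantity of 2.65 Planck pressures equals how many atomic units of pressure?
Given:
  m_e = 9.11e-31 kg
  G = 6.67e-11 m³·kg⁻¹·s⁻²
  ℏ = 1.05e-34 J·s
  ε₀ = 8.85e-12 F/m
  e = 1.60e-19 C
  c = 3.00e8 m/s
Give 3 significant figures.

Planck pressure: p_P = c⁷/(ℏG²) = 4.68e113 Pa
atomic unit of pressure: P_au = E_h/a₀³ = m_e⁴e¹⁰/((4πε₀)⁵ℏ⁸) = 3.01e13 Pa
2.65 × 4.68e113 / 3.01e13 = 4.12e100

4.12e100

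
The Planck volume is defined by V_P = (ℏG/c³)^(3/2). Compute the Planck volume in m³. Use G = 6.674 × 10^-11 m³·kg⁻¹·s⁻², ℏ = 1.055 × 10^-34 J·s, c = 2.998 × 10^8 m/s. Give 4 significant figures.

V_P = (ℏG/c³)^(3/2)
  = √(1.784 × 10^-209)
  = 4.224 × 10^-105 m³

4.224 × 10^-105 m³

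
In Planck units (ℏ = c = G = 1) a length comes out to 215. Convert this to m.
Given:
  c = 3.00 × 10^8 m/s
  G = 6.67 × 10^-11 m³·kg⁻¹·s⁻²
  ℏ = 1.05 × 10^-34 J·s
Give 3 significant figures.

One Planck length: ℓ_P = √(ℏG/c³) = 1.61 × 10^-35 m.
215 × 1.61 × 10^-35 m = 3.46 × 10^-33 m

3.46 × 10^-33 m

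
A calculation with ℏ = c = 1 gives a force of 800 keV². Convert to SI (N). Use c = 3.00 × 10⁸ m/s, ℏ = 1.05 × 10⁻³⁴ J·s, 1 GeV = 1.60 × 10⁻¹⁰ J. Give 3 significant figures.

6.50 × 10⁻⁴ N

Force is [E]/[L] = [E]²/(ℏc); restore (ℏc)⁻¹.
1 GeV² → 1/(ℏc) × (1 GeV in J)² = 8.13 × 10⁵ N.
Convert the energy scale: 800 keV² = 8.00 × 10⁻¹⁰ GeV².
Result: 8.00 × 10⁻¹⁰ × 8.13 × 10⁵ = 6.50 × 10⁻⁴ N.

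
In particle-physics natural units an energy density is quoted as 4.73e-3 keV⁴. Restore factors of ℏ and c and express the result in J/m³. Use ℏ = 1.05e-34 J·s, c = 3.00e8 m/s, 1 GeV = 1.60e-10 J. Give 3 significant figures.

9.92e10 J/m³

[E]/[L]³ = [E]⁴/(ℏc)³; restore (ℏc)⁻³.
1 GeV⁴ → 1/(ℏc)³ × (1 GeV in J)⁴ = 2.10e37 J/m³.
Convert the energy scale: 4.73e-3 keV⁴ = 4.73e-27 GeV⁴.
Result: 4.73e-27 × 2.10e37 = 9.92e10 J/m³.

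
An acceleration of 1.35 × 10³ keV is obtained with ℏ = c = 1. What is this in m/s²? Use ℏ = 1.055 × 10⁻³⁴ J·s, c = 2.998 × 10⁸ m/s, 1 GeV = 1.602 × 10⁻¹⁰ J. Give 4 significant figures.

Acceleration is [L]/[T]² = c·[E]/ℏ.
1 GeV → c/ℏ × (1 GeV in J) = 4.552 × 10³² m/s².
Convert the energy scale: 1.35 × 10³ keV = 1.35 × 10⁻³ GeV.
Result: 1.35 × 10⁻³ × 4.552 × 10³² = 6.146 × 10²⁹ m/s².

6.146 × 10²⁹ m/s²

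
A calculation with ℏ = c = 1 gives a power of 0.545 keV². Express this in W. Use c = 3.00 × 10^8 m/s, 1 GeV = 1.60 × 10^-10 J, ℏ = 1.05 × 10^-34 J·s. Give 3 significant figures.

Power is [E]/[T] = [E]²/ℏ.
1 GeV² → 1/ℏ × (1 GeV in J)² = 2.44 × 10^14 W.
Convert the energy scale: 0.545 keV² = 5.45 × 10^-13 GeV².
Result: 5.45 × 10^-13 × 2.44 × 10^14 = 133 W.

133 W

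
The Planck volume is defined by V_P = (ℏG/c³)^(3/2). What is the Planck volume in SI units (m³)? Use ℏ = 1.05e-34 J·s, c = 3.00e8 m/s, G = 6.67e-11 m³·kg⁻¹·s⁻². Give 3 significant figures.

V_P = (ℏG/c³)^(3/2)
  = √(1.75e-209)
  = 4.18e-105 m³

4.18e-105 m³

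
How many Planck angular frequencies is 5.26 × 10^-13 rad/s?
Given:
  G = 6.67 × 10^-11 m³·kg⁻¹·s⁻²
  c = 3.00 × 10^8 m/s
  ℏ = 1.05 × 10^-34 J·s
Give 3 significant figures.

Planck angular frequency: ω_P = √(c⁵/(ℏG)) = 1.86 × 10^43 rad/s.
5.26 × 10^-13 / 1.86 × 10^43 = 2.82 × 10^-56

2.82 × 10^-56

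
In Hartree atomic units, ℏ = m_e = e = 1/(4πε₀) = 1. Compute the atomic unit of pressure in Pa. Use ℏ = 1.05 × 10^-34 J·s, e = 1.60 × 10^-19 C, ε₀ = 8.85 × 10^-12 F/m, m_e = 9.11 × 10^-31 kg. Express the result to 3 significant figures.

3.01 × 10^13 Pa

From ℏ = m_e = e = 1/(4πε₀) = 1 the pressure scale is P_au = E_h/a₀³ = m_e⁴e¹⁰/((4πε₀)⁵ℏ⁸).
E_h = 4.38 × 10^-18 J
a₀ = 5.26 × 10^-11 m
E_h/a₀³ = 3.01 × 10^13 Pa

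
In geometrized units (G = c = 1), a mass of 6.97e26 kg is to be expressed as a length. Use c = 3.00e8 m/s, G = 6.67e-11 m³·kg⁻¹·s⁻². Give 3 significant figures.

In G = c = 1 units mass has dimensions of length; the conversion factor is G/c².
6.97e26 kg × (G/c²) = 0.517 m

0.517 m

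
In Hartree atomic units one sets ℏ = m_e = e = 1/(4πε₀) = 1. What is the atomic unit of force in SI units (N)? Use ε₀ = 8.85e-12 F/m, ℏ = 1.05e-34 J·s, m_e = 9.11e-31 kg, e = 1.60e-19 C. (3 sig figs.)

8.33e-8 N

F_au = E_h/a₀ = m_e²e⁶/((4πε₀)³ℏ⁴)
E_h = 4.38e-18 J
a₀ = 5.26e-11 m
E_h/a₀ = 8.33e-8 N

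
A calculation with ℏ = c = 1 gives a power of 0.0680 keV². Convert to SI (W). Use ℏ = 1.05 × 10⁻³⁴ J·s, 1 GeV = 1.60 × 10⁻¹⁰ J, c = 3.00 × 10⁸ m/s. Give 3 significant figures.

16.6 W

Power is [E]/[T] = [E]²/ℏ.
1 GeV² → 1/ℏ × (1 GeV in J)² = 2.44 × 10¹⁴ W.
Convert the energy scale: 0.0680 keV² = 6.80 × 10⁻¹⁴ GeV².
Result: 6.80 × 10⁻¹⁴ × 2.44 × 10¹⁴ = 16.6 W.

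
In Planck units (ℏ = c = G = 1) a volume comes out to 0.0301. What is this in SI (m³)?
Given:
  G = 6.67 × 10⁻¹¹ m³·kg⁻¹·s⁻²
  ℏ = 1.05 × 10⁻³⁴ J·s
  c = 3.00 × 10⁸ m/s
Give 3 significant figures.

1.26 × 10⁻¹⁰⁶ m³

One Planck volume: V_P = (ℏG/c³)^(3/2) = 4.18 × 10⁻¹⁰⁵ m³.
0.0301 × 4.18 × 10⁻¹⁰⁵ m³ = 1.26 × 10⁻¹⁰⁶ m³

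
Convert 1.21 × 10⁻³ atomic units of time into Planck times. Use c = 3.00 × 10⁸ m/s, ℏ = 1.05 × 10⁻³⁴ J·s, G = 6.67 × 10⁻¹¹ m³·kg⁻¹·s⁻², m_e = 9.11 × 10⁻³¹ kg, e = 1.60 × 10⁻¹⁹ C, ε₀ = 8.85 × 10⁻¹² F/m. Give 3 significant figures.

atomic unit of time: τ_au = (4πε₀)²ℏ³/(m_e e⁴) = 2.40 × 10⁻¹⁷ s
Planck time: t_P = √(ℏG/c⁵) = 5.37 × 10⁻⁴⁴ s
1.21 × 10⁻³ × 2.40 × 10⁻¹⁷ / 5.37 × 10⁻⁴⁴ = 5.41 × 10²³

5.41 × 10²³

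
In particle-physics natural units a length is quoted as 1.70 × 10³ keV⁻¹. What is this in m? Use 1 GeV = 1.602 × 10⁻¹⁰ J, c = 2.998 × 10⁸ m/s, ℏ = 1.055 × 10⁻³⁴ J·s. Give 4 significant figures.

3.356 × 10⁻⁷ m

A length is [E]⁻¹ in ℏ=c=1; restore one factor of ℏc.
1 GeV⁻¹ → ℏc × (1 GeV in J)⁻¹ = 1.974 × 10⁻¹⁶ m.
Convert the energy scale: 1.70 × 10³ keV⁻¹ = 1.70 × 10⁹ GeV⁻¹.
Result: 1.70 × 10⁹ × 1.974 × 10⁻¹⁶ = 3.356 × 10⁻⁷ m.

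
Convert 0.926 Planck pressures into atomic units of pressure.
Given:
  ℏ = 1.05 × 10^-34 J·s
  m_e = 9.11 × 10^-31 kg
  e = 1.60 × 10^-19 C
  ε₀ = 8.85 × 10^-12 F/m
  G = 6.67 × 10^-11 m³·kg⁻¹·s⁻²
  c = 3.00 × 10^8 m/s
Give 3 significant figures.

1.44 × 10^100

Planck pressure: p_P = c⁷/(ℏG²) = 4.68 × 10^113 Pa
atomic unit of pressure: P_au = E_h/a₀³ = m_e⁴e¹⁰/((4πε₀)⁵ℏ⁸) = 3.01 × 10^13 Pa
0.926 × 4.68 × 10^113 / 3.01 × 10^13 = 1.44 × 10^100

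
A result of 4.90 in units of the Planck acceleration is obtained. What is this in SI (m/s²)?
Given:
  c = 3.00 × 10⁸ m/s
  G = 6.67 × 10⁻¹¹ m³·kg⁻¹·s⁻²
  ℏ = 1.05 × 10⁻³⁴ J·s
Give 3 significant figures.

2.74 × 10⁵² m/s²

One Planck acceleration: a_P = √(c⁷/(ℏG)) = 5.59 × 10⁵¹ m/s².
4.90 × 5.59 × 10⁵¹ m/s² = 2.74 × 10⁵² m/s²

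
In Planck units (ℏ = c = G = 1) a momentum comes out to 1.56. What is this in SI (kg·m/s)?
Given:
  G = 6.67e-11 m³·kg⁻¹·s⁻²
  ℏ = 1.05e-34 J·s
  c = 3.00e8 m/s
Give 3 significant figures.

10.2 kg·m/s

One Planck momentum: p_P = √(ℏc³/G) = 6.52 kg·m/s.
1.56 × 6.52 kg·m/s = 10.2 kg·m/s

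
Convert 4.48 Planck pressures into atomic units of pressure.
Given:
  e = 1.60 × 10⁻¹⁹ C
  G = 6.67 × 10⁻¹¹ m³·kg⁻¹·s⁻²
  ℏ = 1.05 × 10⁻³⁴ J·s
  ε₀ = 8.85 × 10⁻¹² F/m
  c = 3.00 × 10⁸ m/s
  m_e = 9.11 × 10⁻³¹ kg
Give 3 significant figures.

Planck pressure: p_P = c⁷/(ℏG²) = 4.68 × 10¹¹³ Pa
atomic unit of pressure: P_au = E_h/a₀³ = m_e⁴e¹⁰/((4πε₀)⁵ℏ⁸) = 3.01 × 10¹³ Pa
4.48 × 4.68 × 10¹¹³ / 3.01 × 10¹³ = 6.96 × 10¹⁰⁰

6.96 × 10¹⁰⁰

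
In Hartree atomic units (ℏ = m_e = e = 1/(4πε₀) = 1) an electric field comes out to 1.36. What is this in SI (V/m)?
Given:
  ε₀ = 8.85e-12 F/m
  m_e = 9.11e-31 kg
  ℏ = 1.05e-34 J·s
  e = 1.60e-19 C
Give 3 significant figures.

One atomic unit of electric field: E_au = E_h/(e a₀) = m_e²e⁵/((4πε₀)³ℏ⁴) = 5.20e11 V/m.
1.36 × 5.20e11 V/m = 7.08e11 V/m

7.08e11 V/m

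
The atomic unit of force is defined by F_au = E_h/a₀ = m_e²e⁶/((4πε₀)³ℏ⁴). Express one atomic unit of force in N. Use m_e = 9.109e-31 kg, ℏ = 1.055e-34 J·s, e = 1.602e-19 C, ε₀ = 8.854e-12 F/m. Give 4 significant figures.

F_au = E_h/a₀ = m_e²e⁶/((4πε₀)³ℏ⁴)
E_h = 4.354e-18 J
a₀ = 5.297e-11 m
E_h/a₀ = 8.220e-8 N

8.220e-8 N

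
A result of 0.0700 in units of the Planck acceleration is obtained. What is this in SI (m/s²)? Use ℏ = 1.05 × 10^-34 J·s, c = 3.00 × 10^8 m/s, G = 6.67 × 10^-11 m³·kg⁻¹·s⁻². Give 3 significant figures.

3.91 × 10^50 m/s²

One Planck acceleration: a_P = √(c⁷/(ℏG)) = 5.59 × 10^51 m/s².
0.0700 × 5.59 × 10^51 m/s² = 3.91 × 10^50 m/s²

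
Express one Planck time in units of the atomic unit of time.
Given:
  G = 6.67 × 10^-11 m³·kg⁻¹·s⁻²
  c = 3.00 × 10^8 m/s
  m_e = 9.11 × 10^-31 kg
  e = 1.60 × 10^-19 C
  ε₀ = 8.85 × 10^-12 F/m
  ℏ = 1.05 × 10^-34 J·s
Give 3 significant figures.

2.24 × 10^-27

Planck time: t_P = √(ℏG/c⁵) = 5.37 × 10^-44 s
atomic unit of time: τ_au = (4πε₀)²ℏ³/(m_e e⁴) = 2.40 × 10^-17 s
ratio = 5.37 × 10^-44 / 2.40 × 10^-17 = 2.24 × 10^-27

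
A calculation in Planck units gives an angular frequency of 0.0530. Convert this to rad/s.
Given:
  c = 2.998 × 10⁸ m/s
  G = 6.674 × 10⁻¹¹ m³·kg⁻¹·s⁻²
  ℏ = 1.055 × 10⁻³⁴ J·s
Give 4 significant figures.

One Planck angular frequency: ω_P = √(c⁵/(ℏG)) = 1.855 × 10⁴³ rad/s.
0.0530 × 1.855 × 10⁴³ rad/s = 9.830 × 10⁴¹ rad/s

9.830 × 10⁴¹ rad/s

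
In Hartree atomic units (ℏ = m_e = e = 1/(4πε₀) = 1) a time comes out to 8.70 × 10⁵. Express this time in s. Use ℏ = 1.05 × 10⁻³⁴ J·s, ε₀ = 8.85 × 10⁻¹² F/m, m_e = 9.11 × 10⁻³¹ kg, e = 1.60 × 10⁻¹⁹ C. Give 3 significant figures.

One atomic unit of time: τ_au = (4πε₀)²ℏ³/(m_e e⁴) = 2.40 × 10⁻¹⁷ s.
8.70 × 10⁵ × 2.40 × 10⁻¹⁷ s = 2.09 × 10⁻¹¹ s

2.09 × 10⁻¹¹ s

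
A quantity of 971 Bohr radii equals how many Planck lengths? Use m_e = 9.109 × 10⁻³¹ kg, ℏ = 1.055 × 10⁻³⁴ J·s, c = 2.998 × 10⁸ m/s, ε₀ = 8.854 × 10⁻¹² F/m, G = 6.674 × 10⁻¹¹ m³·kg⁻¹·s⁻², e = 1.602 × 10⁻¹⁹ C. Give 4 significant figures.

Bohr radius: a₀ = 4πε₀ℏ²/(m_e e²) = 5.297 × 10⁻¹¹ m
Planck length: ℓ_P = √(ℏG/c³) = 1.616 × 10⁻³⁵ m
971 × 5.297 × 10⁻¹¹ / 1.616 × 10⁻³⁵ = 3.182 × 10²⁷

3.182 × 10²⁷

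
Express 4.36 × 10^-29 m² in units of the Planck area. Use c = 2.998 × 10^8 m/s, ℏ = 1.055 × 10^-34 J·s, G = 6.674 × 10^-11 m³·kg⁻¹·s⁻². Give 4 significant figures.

Planck area: A_P = ℏG/c³ = 2.613 × 10^-70 m².
4.36 × 10^-29 / 2.613 × 10^-70 = 1.669 × 10^41

1.669 × 10^41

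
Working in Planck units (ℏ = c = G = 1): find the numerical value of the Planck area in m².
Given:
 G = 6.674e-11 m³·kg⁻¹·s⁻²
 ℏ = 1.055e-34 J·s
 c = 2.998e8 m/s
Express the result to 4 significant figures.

From ℏ = c = G = 1 the area scale is A_P = ℏG/c³.
  = 7.041e-45 / 2.695e25
  = 2.613e-70 m²

2.613e-70 m²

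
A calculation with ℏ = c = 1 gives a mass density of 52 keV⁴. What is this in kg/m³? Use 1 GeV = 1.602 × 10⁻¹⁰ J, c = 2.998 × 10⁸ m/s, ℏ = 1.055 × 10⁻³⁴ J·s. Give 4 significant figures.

Mass density is [E]/(c²[L]³) = [E]⁴/(ℏ³c⁵).
1 GeV⁴ → 1/(ℏ³c⁵) × (1 GeV in J)⁴ = 2.316 × 10²⁰ kg/m³.
Convert the energy scale: 52 keV⁴ = 5.20 × 10⁻²³ GeV⁴.
Result: 5.20 × 10⁻²³ × 2.316 × 10²⁰ = 0.01204 kg/m³.

0.01204 kg/m³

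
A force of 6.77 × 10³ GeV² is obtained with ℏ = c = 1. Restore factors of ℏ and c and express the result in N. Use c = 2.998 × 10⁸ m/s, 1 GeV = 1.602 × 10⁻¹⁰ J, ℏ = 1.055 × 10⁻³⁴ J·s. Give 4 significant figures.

Force is [E]/[L] = [E]²/(ℏc); restore (ℏc)⁻¹.
1 GeV² → 1/(ℏc) × (1 GeV in J)² = 8.114 × 10⁵ N.
Result: 6.77 × 10³ × 8.114 × 10⁵ = 5.493 × 10⁹ N.

5.493 × 10⁹ N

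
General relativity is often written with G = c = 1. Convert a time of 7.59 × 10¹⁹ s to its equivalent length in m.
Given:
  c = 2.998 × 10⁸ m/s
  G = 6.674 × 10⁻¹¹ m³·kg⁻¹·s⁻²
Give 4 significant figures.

Time → length via c.
7.59 × 10¹⁹ s × (c) = 2.275 × 10²⁸ m

2.275 × 10²⁸ m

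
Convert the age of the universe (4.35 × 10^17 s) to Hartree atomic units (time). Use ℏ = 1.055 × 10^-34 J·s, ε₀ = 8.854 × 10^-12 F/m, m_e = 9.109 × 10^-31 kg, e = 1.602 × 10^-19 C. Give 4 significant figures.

1.795 × 10^34

atomic unit of time: τ_au = (4πε₀)²ℏ³/(m_e e⁴) = 2.423 × 10^-17 s.
4.35 × 10^17 / 2.423 × 10^-17 = 1.795 × 10^34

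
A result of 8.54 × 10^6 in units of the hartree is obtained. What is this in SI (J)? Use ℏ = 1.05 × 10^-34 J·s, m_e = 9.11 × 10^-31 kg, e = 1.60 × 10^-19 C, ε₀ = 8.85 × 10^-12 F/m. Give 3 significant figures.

One hartree: E_h = m_e e⁴/(4πε₀ℏ)² = 4.38 × 10^-18 J.
8.54 × 10^6 × 4.38 × 10^-18 J = 3.74 × 10^-11 J

3.74 × 10^-11 J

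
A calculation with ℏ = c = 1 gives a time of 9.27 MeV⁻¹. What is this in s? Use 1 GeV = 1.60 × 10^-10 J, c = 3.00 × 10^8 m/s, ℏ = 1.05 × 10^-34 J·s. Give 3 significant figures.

6.08 × 10^-21 s

A time is [E]⁻¹ in ℏ=c=1; restore one factor of ℏ.
1 GeV⁻¹ → ℏ × (1 GeV in J)⁻¹ = 6.56 × 10^-25 s.
Convert the energy scale: 9.27 MeV⁻¹ = 9.27 × 10^3 GeV⁻¹.
Result: 9.27 × 10^3 × 6.56 × 10^-25 = 6.08 × 10^-21 s.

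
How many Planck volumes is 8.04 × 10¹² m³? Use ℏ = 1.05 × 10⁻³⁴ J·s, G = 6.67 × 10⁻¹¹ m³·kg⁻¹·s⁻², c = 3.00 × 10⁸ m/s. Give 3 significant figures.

Planck volume: V_P = (ℏG/c³)^(3/2) = 4.18 × 10⁻¹⁰⁵ m³.
8.04 × 10¹² / 4.18 × 10⁻¹⁰⁵ = 1.92 × 10¹¹⁷

1.92 × 10¹¹⁷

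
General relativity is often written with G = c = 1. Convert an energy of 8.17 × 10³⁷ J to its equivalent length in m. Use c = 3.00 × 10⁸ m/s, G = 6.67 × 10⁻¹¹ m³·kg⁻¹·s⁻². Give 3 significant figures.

6.73 × 10⁻⁷ m

Energy → length via G/c⁴.
8.17 × 10³⁷ J × (G/c⁴) = 6.73 × 10⁻⁷ m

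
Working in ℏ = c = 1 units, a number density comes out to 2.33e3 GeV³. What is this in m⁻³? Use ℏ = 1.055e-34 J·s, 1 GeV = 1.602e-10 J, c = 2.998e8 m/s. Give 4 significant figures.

Number density is [L]⁻³ = [E]³/(ℏc)³.
1 GeV³ → 1/(ℏc)³ × (1 GeV in J)³ = 1.299e47 m⁻³.
Result: 2.33e3 × 1.299e47 = 3.028e50 m⁻³.

3.028e50 m⁻³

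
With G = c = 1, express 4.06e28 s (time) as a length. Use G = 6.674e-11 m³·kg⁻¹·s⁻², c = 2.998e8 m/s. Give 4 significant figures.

1.217e37 m

Time → length via c.
4.06e28 s × (c) = 1.217e37 m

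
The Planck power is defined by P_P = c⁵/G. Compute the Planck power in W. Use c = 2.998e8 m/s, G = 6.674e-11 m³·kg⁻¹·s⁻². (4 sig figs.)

3.629e52 W

P_P = c⁵/G
  = 2.422e42 / 6.674e-11
  = 3.629e52 W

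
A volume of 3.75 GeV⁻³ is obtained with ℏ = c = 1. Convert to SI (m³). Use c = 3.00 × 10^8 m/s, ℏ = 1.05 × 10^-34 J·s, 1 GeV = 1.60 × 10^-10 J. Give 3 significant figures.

2.86 × 10^-47 m³

Volume is [L]³ = [E]⁻³·(ℏc)³.
1 GeV⁻³ → (ℏc)³ × (1 GeV in J)⁻³ = 7.63 × 10^-48 m³.
Result: 3.75 × 7.63 × 10^-48 = 2.86 × 10^-47 m³.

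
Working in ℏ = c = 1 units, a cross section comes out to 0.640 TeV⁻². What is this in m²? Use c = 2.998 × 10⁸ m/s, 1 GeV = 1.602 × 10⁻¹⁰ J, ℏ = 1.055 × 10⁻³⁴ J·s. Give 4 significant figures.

2.495 × 10⁻³⁸ m²

Area is [L]² = [E]⁻²·(ℏc)²; restore (ℏc)².
1 GeV⁻² → (ℏc)² × (1 GeV in J)⁻² = 3.898 × 10⁻³² m².
Convert the energy scale: 0.640 TeV⁻² = 6.40 × 10⁻⁷ GeV⁻².
Result: 6.40 × 10⁻⁷ × 3.898 × 10⁻³² = 2.495 × 10⁻³⁸ m².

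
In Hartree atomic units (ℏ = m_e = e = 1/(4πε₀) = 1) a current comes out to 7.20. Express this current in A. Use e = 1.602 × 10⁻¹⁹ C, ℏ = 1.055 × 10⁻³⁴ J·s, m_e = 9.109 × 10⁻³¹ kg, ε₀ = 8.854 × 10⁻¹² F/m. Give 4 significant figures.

One atomic unit of electric current: I_au = e E_h/ℏ = m_e e⁵/((4πε₀)²ℏ³) = 6.612 × 10⁻³ A.
7.20 × 6.612 × 10⁻³ A = 0.04761 A

0.04761 A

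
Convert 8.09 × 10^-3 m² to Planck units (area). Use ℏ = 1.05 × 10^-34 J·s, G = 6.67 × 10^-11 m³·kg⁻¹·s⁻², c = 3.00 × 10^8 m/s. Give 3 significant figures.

Planck area: A_P = ℏG/c³ = 2.59 × 10^-70 m².
8.09 × 10^-3 / 2.59 × 10^-70 = 3.12 × 10^67

3.12 × 10^67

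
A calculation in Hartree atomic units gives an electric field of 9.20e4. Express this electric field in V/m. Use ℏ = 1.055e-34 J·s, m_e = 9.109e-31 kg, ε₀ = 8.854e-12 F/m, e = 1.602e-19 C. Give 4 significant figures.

One atomic unit of electric field: E_au = E_h/(e a₀) = m_e²e⁵/((4πε₀)³ℏ⁴) = 5.131e11 V/m.
9.20e4 × 5.131e11 V/m = 4.720e16 V/m

4.720e16 V/m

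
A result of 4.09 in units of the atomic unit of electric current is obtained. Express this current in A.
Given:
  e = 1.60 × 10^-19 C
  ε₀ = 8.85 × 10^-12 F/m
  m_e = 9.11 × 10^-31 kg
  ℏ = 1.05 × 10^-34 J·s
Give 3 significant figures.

0.0273 A

One atomic unit of electric current: I_au = e E_h/ℏ = m_e e⁵/((4πε₀)²ℏ³) = 6.67 × 10^-3 A.
4.09 × 6.67 × 10^-3 A = 0.0273 A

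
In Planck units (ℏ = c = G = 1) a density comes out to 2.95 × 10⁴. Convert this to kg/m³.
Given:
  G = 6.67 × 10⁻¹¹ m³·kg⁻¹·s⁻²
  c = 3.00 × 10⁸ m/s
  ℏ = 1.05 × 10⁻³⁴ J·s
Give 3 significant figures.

1.53 × 10¹⁰¹ kg/m³

One Planck density: ρ_P = c⁵/(ℏG²) = 5.20 × 10⁹⁶ kg/m³.
2.95 × 10⁴ × 5.20 × 10⁹⁶ kg/m³ = 1.53 × 10¹⁰¹ kg/m³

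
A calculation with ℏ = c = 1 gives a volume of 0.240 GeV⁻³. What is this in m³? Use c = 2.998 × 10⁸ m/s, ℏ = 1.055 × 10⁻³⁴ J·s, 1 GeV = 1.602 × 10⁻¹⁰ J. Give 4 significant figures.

1.847 × 10⁻⁴⁸ m³

Volume is [L]³ = [E]⁻³·(ℏc)³.
1 GeV⁻³ → (ℏc)³ × (1 GeV in J)⁻³ = 7.696 × 10⁻⁴⁸ m³.
Result: 0.240 × 7.696 × 10⁻⁴⁸ = 1.847 × 10⁻⁴⁸ m³.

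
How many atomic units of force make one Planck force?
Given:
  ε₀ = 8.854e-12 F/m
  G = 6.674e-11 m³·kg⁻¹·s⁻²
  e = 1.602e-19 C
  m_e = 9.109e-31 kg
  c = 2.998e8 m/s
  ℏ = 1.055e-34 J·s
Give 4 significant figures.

Planck force: F_P = c⁴/G = 1.210e44 N
atomic unit of force: F_au = E_h/a₀ = m_e²e⁶/((4πε₀)³ℏ⁴) = 8.220e-8 N
ratio = 1.210e44 / 8.220e-8 = 1.473e51

1.473e51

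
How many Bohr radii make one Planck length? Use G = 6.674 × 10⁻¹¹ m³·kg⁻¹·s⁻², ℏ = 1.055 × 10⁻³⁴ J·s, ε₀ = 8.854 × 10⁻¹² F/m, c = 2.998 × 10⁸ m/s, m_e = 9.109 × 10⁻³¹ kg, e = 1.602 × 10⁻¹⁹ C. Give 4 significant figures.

Planck length: ℓ_P = √(ℏG/c³) = 1.616 × 10⁻³⁵ m
Bohr radius: a₀ = 4πε₀ℏ²/(m_e e²) = 5.297 × 10⁻¹¹ m
ratio = 1.616 × 10⁻³⁵ / 5.297 × 10⁻¹¹ = 3.051 × 10⁻²⁵

3.051 × 10⁻²⁵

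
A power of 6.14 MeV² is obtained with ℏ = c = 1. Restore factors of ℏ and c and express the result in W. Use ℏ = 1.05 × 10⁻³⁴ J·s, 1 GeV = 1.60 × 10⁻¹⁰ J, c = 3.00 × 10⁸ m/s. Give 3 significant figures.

1.50 × 10⁹ W

Power is [E]/[T] = [E]²/ℏ.
1 GeV² → 1/ℏ × (1 GeV in J)² = 2.44 × 10¹⁴ W.
Convert the energy scale: 6.14 MeV² = 6.14 × 10⁻⁶ GeV².
Result: 6.14 × 10⁻⁶ × 2.44 × 10¹⁴ = 1.50 × 10⁹ W.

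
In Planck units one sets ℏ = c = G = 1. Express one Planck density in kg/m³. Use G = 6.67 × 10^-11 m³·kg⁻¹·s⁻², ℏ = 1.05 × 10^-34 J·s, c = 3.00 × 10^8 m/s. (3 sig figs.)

5.20 × 10^96 kg/m³

ρ_P = c⁵/(ℏG²)
  = 2.43 × 10^42 / 4.67 × 10^-55
  = 5.20 × 10^96 kg/m³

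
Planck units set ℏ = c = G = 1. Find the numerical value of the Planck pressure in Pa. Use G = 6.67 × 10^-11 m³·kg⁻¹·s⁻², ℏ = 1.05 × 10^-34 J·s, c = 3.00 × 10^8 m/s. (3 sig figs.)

4.68 × 10^113 Pa

Dimensional analysis gives p_P = c⁷/(ℏG²).
  = 2.19 × 10^59 / 4.67 × 10^-55
  = 4.68 × 10^113 Pa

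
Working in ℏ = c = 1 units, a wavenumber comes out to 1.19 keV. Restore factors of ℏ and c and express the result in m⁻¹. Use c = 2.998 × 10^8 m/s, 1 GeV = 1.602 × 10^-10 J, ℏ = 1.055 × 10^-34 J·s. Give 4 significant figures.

Inverse length is [E]/(ℏc).
1 GeV → 1/(ℏc) × (1 GeV in J) = 5.065 × 10^15 m⁻¹.
Convert the energy scale: 1.19 keV = 1.19 × 10^-6 GeV.
Result: 1.19 × 10^-6 × 5.065 × 10^15 = 6.027 × 10^9 m⁻¹.

6.027 × 10^9 m⁻¹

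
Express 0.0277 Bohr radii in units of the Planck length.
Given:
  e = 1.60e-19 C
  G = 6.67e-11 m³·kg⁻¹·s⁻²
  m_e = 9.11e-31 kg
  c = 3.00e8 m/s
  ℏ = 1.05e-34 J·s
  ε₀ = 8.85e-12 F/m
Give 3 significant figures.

Bohr radius: a₀ = 4πε₀ℏ²/(m_e e²) = 5.26e-11 m
Planck length: ℓ_P = √(ℏG/c³) = 1.61e-35 m
0.0277 × 5.26e-11 / 1.61e-35 = 9.04e22

9.04e22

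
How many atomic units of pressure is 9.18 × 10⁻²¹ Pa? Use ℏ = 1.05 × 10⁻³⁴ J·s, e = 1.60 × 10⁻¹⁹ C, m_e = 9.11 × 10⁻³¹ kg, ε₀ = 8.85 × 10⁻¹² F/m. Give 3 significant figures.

3.05 × 10⁻³⁴

atomic unit of pressure: P_au = E_h/a₀³ = m_e⁴e¹⁰/((4πε₀)⁵ℏ⁸) = 3.01 × 10¹³ Pa.
9.18 × 10⁻²¹ / 3.01 × 10¹³ = 3.05 × 10⁻³⁴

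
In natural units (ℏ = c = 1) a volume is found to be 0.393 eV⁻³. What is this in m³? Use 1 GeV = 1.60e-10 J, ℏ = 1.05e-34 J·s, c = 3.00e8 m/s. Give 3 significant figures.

3.00e-21 m³

Volume is [L]³ = [E]⁻³·(ℏc)³.
1 GeV⁻³ → (ℏc)³ × (1 GeV in J)⁻³ = 7.63e-48 m³.
Convert the energy scale: 0.393 eV⁻³ = 3.93e26 GeV⁻³.
Result: 3.93e26 × 7.63e-48 = 3.00e-21 m³.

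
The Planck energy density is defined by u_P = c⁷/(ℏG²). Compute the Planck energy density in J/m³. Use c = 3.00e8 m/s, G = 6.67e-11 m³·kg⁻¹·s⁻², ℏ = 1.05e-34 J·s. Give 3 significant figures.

u_P = c⁷/(ℏG²)
  = 2.19e59 / 4.67e-55
  = 4.68e113 J/m³

4.68e113 J/m³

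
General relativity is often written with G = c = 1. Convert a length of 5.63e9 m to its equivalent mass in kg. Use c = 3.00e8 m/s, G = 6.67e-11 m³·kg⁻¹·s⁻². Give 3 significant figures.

Length → mass via c²/G.
5.63e9 m × (c²/G) = 7.60e36 kg

7.60e36 kg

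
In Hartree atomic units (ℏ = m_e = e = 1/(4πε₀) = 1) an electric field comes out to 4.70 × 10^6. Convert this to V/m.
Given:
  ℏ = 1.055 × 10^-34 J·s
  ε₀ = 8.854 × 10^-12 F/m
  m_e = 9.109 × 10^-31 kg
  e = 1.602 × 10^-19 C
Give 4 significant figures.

2.412 × 10^18 V/m

One atomic unit of electric field: E_au = E_h/(e a₀) = m_e²e⁵/((4πε₀)³ℏ⁴) = 5.131 × 10^11 V/m.
4.70 × 10^6 × 5.131 × 10^11 V/m = 2.412 × 10^18 V/m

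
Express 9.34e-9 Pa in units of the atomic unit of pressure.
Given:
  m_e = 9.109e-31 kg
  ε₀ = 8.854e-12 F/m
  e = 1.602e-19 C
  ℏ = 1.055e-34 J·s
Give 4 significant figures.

atomic unit of pressure: P_au = E_h/a₀³ = m_e⁴e¹⁰/((4πε₀)⁵ℏ⁸) = 2.929e13 Pa.
9.34e-9 / 2.929e13 = 3.189e-22

3.189e-22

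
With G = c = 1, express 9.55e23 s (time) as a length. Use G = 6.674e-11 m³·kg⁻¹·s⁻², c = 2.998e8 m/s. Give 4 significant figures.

2.863e32 m

Time → length via c.
9.55e23 s × (c) = 2.863e32 m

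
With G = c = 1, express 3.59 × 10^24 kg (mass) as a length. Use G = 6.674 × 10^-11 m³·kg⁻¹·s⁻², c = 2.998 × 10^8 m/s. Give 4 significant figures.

2.666 × 10^-3 m

In G = c = 1 units mass has dimensions of length; the conversion factor is G/c².
3.59 × 10^24 kg × (G/c²) = 2.666 × 10^-3 m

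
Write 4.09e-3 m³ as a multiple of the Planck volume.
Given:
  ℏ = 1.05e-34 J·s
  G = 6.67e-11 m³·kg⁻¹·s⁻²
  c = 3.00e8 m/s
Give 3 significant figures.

Planck volume: V_P = (ℏG/c³)^(3/2) = 4.18e-105 m³.
4.09e-3 / 4.18e-105 = 9.79e101

9.79e101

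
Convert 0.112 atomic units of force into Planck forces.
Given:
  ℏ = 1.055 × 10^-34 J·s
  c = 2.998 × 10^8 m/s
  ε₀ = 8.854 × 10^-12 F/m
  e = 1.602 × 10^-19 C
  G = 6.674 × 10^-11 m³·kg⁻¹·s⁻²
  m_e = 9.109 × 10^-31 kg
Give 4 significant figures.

atomic unit of force: F_au = E_h/a₀ = m_e²e⁶/((4πε₀)³ℏ⁴) = 8.220 × 10^-8 N
Planck force: F_P = c⁴/G = 1.210 × 10^44 N
0.112 × 8.220 × 10^-8 / 1.210 × 10^44 = 7.606 × 10^-53

7.606 × 10^-53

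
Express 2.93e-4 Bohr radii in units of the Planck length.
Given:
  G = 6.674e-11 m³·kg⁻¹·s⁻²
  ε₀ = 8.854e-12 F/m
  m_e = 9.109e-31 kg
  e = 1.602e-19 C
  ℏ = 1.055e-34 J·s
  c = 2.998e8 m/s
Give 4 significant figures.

Bohr radius: a₀ = 4πε₀ℏ²/(m_e e²) = 5.297e-11 m
Planck length: ℓ_P = √(ℏG/c³) = 1.616e-35 m
2.93e-4 × 5.297e-11 / 1.616e-35 = 9.602e20

9.602e20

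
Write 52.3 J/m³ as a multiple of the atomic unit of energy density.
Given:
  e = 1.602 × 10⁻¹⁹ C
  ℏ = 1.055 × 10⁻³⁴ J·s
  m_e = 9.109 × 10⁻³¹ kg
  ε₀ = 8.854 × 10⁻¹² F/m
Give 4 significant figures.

1.786 × 10⁻¹²

atomic unit of energy density: u_au = E_h/a₀³ = m_e⁴e¹⁰/((4πε₀)⁵ℏ⁸) = 2.929 × 10¹³ J/m³.
52.3 / 2.929 × 10¹³ = 1.786 × 10⁻¹²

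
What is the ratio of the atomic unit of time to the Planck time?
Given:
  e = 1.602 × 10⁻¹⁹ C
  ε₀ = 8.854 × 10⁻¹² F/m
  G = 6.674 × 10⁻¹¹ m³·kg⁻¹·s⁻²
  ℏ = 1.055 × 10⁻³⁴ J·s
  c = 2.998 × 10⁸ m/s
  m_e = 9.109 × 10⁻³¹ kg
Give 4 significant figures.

4.494 × 10²⁶

atomic unit of time: τ_au = (4πε₀)²ℏ³/(m_e e⁴) = 2.423 × 10⁻¹⁷ s
Planck time: t_P = √(ℏG/c⁵) = 5.392 × 10⁻⁴⁴ s
ratio = 2.423 × 10⁻¹⁷ / 5.392 × 10⁻⁴⁴ = 4.494 × 10²⁶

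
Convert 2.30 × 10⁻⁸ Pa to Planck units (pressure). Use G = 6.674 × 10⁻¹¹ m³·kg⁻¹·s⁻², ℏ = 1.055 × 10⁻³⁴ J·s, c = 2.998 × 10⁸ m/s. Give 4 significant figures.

4.965 × 10⁻¹²²

Planck pressure: p_P = c⁷/(ℏG²) = 4.632 × 10¹¹³ Pa.
2.30 × 10⁻⁸ / 4.632 × 10¹¹³ = 4.965 × 10⁻¹²²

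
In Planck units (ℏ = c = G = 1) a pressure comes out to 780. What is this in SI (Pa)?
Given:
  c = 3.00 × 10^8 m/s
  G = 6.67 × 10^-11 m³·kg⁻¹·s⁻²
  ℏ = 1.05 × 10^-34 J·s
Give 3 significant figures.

One Planck pressure: p_P = c⁷/(ℏG²) = 4.68 × 10^113 Pa.
780 × 4.68 × 10^113 Pa = 3.65 × 10^116 Pa

3.65 × 10^116 Pa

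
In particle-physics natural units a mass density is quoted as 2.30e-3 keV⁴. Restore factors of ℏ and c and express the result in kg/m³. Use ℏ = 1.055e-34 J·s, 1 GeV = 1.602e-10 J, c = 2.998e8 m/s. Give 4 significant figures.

Mass density is [E]/(c²[L]³) = [E]⁴/(ℏ³c⁵).
1 GeV⁴ → 1/(ℏ³c⁵) × (1 GeV in J)⁴ = 2.316e20 kg/m³.
Convert the energy scale: 2.30e-3 keV⁴ = 2.30e-27 GeV⁴.
Result: 2.30e-27 × 2.316e20 = 5.327e-7 kg/m³.

5.327e-7 kg/m³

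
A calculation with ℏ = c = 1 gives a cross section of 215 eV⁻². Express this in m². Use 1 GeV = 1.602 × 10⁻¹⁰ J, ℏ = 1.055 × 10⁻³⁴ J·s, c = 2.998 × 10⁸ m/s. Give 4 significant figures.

Area is [L]² = [E]⁻²·(ℏc)²; restore (ℏc)².
1 GeV⁻² → (ℏc)² × (1 GeV in J)⁻² = 3.898 × 10⁻³² m².
Convert the energy scale: 215 eV⁻² = 2.15 × 10²⁰ GeV⁻².
Result: 2.15 × 10²⁰ × 3.898 × 10⁻³² = 8.381 × 10⁻¹² m².

8.381 × 10⁻¹² m²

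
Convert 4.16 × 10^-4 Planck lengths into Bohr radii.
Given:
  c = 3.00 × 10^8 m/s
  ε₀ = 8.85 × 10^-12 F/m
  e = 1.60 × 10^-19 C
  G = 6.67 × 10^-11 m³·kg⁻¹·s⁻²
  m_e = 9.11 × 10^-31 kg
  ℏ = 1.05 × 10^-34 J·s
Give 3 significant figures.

1.27 × 10^-28

Planck length: ℓ_P = √(ℏG/c³) = 1.61 × 10^-35 m
Bohr radius: a₀ = 4πε₀ℏ²/(m_e e²) = 5.26 × 10^-11 m
4.16 × 10^-4 × 1.61 × 10^-35 / 5.26 × 10^-11 = 1.27 × 10^-28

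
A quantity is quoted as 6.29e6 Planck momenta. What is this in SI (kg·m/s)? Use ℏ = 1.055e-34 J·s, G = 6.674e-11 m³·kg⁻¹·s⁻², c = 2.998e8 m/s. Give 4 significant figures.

4.105e7 kg·m/s

One Planck momentum: p_P = √(ℏc³/G) = 6.527 kg·m/s.
6.29e6 × 6.527 kg·m/s = 4.105e7 kg·m/s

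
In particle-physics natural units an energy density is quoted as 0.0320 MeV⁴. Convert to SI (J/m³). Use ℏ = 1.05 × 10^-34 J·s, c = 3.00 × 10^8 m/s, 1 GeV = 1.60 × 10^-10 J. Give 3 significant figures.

6.71 × 10^23 J/m³

[E]/[L]³ = [E]⁴/(ℏc)³; restore (ℏc)⁻³.
1 GeV⁴ → 1/(ℏc)³ × (1 GeV in J)⁴ = 2.10 × 10^37 J/m³.
Convert the energy scale: 0.0320 MeV⁴ = 3.20 × 10^-14 GeV⁴.
Result: 3.20 × 10^-14 × 2.10 × 10^37 = 6.71 × 10^23 J/m³.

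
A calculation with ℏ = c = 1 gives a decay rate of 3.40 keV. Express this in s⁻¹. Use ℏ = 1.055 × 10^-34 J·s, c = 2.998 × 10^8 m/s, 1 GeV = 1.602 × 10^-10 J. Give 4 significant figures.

A rate is [E]/ℏ; divide by ℏ.
1 GeV → 1/ℏ × (1 GeV in J) = 1.518 × 10^24 s⁻¹.
Convert the energy scale: 3.40 keV = 3.40 × 10^-6 GeV.
Result: 3.40 × 10^-6 × 1.518 × 10^24 = 5.163 × 10^18 s⁻¹.

5.163 × 10^18 s⁻¹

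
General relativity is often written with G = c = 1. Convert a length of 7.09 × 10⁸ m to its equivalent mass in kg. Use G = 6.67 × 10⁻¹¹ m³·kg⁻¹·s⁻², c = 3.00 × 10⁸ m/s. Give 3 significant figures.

9.57 × 10³⁵ kg

Length → mass via c²/G.
7.09 × 10⁸ m × (c²/G) = 9.57 × 10³⁵ kg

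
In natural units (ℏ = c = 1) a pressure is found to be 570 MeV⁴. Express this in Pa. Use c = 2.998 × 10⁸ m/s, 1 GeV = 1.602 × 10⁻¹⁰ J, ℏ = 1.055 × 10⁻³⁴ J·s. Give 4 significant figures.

Pressure is [E]/[L]³ = [E]⁴/(ℏc)³.
1 GeV⁴ → 1/(ℏc)³ × (1 GeV in J)⁴ = 2.082 × 10³⁷ Pa.
Convert the energy scale: 570 MeV⁴ = 5.70 × 10⁻¹⁰ GeV⁴.
Result: 5.70 × 10⁻¹⁰ × 2.082 × 10³⁷ = 1.187 × 10²⁸ Pa.

1.187 × 10²⁸ Pa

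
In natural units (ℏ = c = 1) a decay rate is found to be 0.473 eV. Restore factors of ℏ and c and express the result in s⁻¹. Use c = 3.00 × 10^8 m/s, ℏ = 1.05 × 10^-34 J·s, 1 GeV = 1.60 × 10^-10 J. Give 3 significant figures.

7.21 × 10^14 s⁻¹

A rate is [E]/ℏ; divide by ℏ.
1 GeV → 1/ℏ × (1 GeV in J) = 1.52 × 10^24 s⁻¹.
Convert the energy scale: 0.473 eV = 4.73 × 10^-10 GeV.
Result: 4.73 × 10^-10 × 1.52 × 10^24 = 7.21 × 10^14 s⁻¹.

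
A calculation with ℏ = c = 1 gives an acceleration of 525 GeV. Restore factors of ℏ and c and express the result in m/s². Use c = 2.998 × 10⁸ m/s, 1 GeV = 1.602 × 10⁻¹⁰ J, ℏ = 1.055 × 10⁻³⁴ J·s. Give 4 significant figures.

2.390 × 10³⁵ m/s²

Acceleration is [L]/[T]² = c·[E]/ℏ.
1 GeV → c/ℏ × (1 GeV in J) = 4.552 × 10³² m/s².
Result: 525 × 4.552 × 10³² = 2.390 × 10³⁵ m/s².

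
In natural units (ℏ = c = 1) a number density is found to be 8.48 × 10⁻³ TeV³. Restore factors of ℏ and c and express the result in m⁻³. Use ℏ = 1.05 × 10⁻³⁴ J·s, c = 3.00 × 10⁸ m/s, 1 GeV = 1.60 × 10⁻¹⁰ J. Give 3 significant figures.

1.11 × 10⁵⁴ m⁻³

Number density is [L]⁻³ = [E]³/(ℏc)³.
1 GeV³ → 1/(ℏc)³ × (1 GeV in J)³ = 1.31 × 10⁴⁷ m⁻³.
Convert the energy scale: 8.48 × 10⁻³ TeV³ = 8.48 × 10⁶ GeV³.
Result: 8.48 × 10⁶ × 1.31 × 10⁴⁷ = 1.11 × 10⁵⁴ m⁻³.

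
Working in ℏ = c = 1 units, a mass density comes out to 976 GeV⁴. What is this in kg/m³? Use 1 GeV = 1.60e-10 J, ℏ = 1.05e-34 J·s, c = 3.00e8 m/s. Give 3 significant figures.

Mass density is [E]/(c²[L]³) = [E]⁴/(ℏ³c⁵).
1 GeV⁴ → 1/(ℏ³c⁵) × (1 GeV in J)⁴ = 2.33e20 kg/m³.
Result: 976 × 2.33e20 = 2.27e23 kg/m³.

2.27e23 kg/m³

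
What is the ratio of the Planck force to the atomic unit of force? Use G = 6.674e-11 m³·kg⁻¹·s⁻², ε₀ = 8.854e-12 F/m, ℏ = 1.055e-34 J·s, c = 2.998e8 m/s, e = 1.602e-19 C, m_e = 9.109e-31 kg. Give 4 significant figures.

Planck force: F_P = c⁴/G = 1.210e44 N
atomic unit of force: F_au = E_h/a₀ = m_e²e⁶/((4πε₀)³ℏ⁴) = 8.220e-8 N
ratio = 1.210e44 / 8.220e-8 = 1.473e51

1.473e51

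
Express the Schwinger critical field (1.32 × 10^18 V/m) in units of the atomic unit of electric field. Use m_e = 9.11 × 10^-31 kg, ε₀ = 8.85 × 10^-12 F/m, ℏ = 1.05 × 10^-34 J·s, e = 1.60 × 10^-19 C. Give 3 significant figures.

atomic unit of electric field: E_au = E_h/(e a₀) = m_e²e⁵/((4πε₀)³ℏ⁴) = 5.20 × 10^11 V/m.
1.32 × 10^18 / 5.20 × 10^11 = 2.54 × 10^6

2.54 × 10^6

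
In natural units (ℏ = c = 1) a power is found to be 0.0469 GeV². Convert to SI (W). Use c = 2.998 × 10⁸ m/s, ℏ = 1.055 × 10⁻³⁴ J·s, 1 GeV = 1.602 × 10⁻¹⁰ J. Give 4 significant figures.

1.141 × 10¹³ W

Power is [E]/[T] = [E]²/ℏ.
1 GeV² → 1/ℏ × (1 GeV in J)² = 2.433 × 10¹⁴ W.
Result: 0.0469 × 2.433 × 10¹⁴ = 1.141 × 10¹³ W.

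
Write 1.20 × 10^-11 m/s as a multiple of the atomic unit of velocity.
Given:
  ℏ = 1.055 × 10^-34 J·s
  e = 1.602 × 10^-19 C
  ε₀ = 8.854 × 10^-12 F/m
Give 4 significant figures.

atomic unit of velocity: v_au = e²/(4πε₀ℏ) = 2.186 × 10^6 m/s.
1.20 × 10^-11 / 2.186 × 10^6 = 5.489 × 10^-18

5.489 × 10^-18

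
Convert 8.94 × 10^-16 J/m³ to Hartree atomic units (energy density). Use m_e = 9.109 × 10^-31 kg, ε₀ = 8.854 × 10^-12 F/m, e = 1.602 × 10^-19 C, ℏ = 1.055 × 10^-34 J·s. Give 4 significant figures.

3.052 × 10^-29

atomic unit of energy density: u_au = E_h/a₀³ = m_e⁴e¹⁰/((4πε₀)⁵ℏ⁸) = 2.929 × 10^13 J/m³.
8.94 × 10^-16 / 2.929 × 10^13 = 3.052 × 10^-29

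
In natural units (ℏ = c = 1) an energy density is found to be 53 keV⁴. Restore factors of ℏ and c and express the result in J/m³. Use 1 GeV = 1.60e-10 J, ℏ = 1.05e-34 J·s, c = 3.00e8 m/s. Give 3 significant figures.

[E]/[L]³ = [E]⁴/(ℏc)³; restore (ℏc)⁻³.
1 GeV⁴ → 1/(ℏc)³ × (1 GeV in J)⁴ = 2.10e37 J/m³.
Convert the energy scale: 53 keV⁴ = 5.30e-23 GeV⁴.
Result: 5.30e-23 × 2.10e37 = 1.11e15 J/m³.

1.11e15 J/m³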